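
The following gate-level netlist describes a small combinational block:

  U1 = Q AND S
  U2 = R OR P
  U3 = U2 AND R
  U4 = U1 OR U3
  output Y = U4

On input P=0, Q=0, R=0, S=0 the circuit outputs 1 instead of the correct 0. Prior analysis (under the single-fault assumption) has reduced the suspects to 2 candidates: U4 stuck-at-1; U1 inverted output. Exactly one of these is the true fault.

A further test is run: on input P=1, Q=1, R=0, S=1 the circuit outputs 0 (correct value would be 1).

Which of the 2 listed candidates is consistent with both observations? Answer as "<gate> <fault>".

Evaluate each candidate on input P=1, Q=1, R=0, S=1:
  U4 stuck-at-1: U1=1, U2=1, U3=0, U4=1 [stuck-at-1] → 1 — eliminated
  U1 inverted output: U1=0 [inverted output], U2=1, U3=0, U4=0 → 0 — matches
Only U1 inverted output reproduces the observed 0.

U1 inverted output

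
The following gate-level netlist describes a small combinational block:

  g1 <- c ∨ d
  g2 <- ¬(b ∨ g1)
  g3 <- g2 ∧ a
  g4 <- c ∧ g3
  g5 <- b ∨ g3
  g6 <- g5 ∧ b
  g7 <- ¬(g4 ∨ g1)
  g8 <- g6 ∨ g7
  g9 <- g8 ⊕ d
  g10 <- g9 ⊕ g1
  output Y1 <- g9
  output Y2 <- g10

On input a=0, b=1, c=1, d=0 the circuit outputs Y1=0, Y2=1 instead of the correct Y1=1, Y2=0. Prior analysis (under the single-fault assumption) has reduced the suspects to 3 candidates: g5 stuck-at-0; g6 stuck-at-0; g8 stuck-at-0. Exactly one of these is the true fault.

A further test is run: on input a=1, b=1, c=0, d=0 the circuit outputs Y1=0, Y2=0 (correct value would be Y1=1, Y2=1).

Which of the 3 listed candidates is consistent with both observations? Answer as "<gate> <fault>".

g8 stuck-at-0

Evaluate each candidate on input a=1, b=1, c=0, d=0:
  g5 stuck-at-0: g1=0, g2=0, g3=0, g4=0, g5=0 [stuck-at-0], g6=0, g7=1, g8=1, g9=1, g10=1 → Y1=1, Y2=1 — eliminated
  g6 stuck-at-0: g1=0, g2=0, g3=0, g4=0, g5=1, g6=0 [stuck-at-0], g7=1, g8=1, g9=1, g10=1 → Y1=1, Y2=1 — eliminated
  g8 stuck-at-0: g1=0, g2=0, g3=0, g4=0, g5=1, g6=1, g7=1, g8=0 [stuck-at-0], g9=0, g10=0 → Y1=0, Y2=0 — matches
Only g8 stuck-at-0 reproduces the observed Y1=0, Y2=0.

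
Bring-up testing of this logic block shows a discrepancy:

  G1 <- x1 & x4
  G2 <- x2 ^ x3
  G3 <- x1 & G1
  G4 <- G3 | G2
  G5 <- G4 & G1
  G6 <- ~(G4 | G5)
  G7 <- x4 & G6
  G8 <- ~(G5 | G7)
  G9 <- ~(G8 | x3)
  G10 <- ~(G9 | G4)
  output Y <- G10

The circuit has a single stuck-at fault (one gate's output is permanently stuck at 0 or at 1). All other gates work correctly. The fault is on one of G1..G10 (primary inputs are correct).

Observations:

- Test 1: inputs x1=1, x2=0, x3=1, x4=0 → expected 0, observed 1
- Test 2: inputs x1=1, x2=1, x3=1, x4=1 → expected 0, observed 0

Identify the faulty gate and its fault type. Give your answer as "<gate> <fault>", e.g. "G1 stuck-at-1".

G2 stuck-at-0

Fault-free values for test 1 (x1=1, x2=0, x3=1, x4=0): G1=0, G2=1, G3=0, G4=1, G5=0, G6=0, G7=0, G8=1, G9=0, G10=0, giving Y=0. Observed 1.
Test 1: faults giving observed 1 are {G2 stuck-at-0, G4 stuck-at-0, G10 stuck-at-1}.
Test 2 (x1=1, x2=1, x3=1, x4=1): fault-free G1=1, G2=0, G3=1, G4=1, G5=1, G6=0, G7=0, G8=0, G9=0, G10=0 → 0; observed 0. Eliminates G4 stuck-at-0, G10 stuck-at-1.
Only G2 stuck-at-0 is consistent with every test.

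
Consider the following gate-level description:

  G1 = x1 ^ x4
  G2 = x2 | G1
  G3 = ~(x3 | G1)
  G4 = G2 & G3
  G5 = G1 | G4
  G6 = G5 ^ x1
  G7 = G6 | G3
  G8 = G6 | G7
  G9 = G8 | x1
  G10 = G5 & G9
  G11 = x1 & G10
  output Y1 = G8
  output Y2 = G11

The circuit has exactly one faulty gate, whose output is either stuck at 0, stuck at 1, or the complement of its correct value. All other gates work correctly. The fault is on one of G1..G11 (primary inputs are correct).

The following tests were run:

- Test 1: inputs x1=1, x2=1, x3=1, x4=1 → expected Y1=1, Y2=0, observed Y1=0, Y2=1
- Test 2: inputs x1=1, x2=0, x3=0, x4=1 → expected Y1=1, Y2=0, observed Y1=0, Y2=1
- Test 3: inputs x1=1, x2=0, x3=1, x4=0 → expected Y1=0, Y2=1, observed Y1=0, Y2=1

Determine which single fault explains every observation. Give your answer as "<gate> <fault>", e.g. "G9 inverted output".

Fault-free values for test 1 (x1=1, x2=1, x3=1, x4=1): G1=0, G2=1, G3=0, G4=0, G5=0, G6=1, G7=1, G8=1, G9=1, G10=0, G11=0, giving Y1=1, Y2=0. Observed Y1=0, Y2=1.
Test 1: faults giving observed Y1=0, Y2=1 are {G1 stuck-at-1, G1 inverted output, G4 stuck-at-1, G4 inverted output, G5 stuck-at-1, G5 inverted output}.
Test 2 (x1=1, x2=0, x3=0, x4=1): fault-free G1=0, G2=0, G3=1, G4=0, G5=0, G6=1, G7=1, G8=1, G9=1, G10=0, G11=0 → Y1=1, Y2=0; observed Y1=0, Y2=1. Eliminates G4 stuck-at-1, G4 inverted output, G5 stuck-at-1, G5 inverted output.
Test 3 (x1=1, x2=0, x3=1, x4=0): fault-free G1=1, G2=1, G3=0, G4=0, G5=1, G6=0, G7=0, G8=0, G9=1, G10=1, G11=1 → Y1=0, Y2=1; observed Y1=0, Y2=1. Eliminates G1 inverted output.
Only G1 stuck-at-1 is consistent with every test.

G1 stuck-at-1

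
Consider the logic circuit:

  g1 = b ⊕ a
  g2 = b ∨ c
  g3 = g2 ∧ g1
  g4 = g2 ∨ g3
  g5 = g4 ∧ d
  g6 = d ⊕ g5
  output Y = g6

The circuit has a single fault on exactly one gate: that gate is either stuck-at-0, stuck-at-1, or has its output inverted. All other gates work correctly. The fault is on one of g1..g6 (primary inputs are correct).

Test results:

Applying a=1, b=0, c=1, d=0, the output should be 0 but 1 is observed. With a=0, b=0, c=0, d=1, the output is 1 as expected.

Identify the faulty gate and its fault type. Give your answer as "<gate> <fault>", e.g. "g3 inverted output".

g6 stuck-at-1

Fault-free values for test 1 (a=1, b=0, c=1, d=0): g1=1, g2=1, g3=1, g4=1, g5=0, g6=0, giving Y=0. Observed 1.
Test 1: faults giving observed 1 are {g5 stuck-at-1, g5 inverted output, g6 stuck-at-1, g6 inverted output}.
Test 2 (a=0, b=0, c=0, d=1): fault-free g1=0, g2=0, g3=0, g4=0, g5=0, g6=1 → 1; observed 1. Eliminates g5 stuck-at-1, g5 inverted output, g6 inverted output.
Only g6 stuck-at-1 is consistent with every test.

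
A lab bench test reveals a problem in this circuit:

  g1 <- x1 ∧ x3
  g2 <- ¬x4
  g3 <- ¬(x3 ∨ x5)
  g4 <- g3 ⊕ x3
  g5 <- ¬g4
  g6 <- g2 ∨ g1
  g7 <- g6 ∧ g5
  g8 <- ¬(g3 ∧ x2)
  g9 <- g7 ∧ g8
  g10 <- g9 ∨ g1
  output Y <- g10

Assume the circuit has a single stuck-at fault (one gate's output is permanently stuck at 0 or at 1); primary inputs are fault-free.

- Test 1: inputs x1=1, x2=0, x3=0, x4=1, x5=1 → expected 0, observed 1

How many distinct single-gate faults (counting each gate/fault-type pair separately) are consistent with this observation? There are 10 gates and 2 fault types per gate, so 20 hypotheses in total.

Fault-free: g1=0, g2=0, g3=0, g4=0, g5=1, g6=0, g7=0, g8=1, g9=0, g10=0 → 0. Observed 1.
  g1: stuck-at-1 ✓; others ✗
  g2: stuck-at-1 ✓; others ✗
  g3: none of the 2 fault types match ✗
  g4: none of the 2 fault types match ✗
  g5: none of the 2 fault types match ✗
  g6: stuck-at-1 ✓; others ✗
  g7: stuck-at-1 ✓; others ✗
  g8: none of the 2 fault types match ✗
  g9: stuck-at-1 ✓; others ✗
  g10: stuck-at-1 ✓; others ✗
Consistent faults: {g1 stuck-at-1, g2 stuck-at-1, g6 stuck-at-1, g7 stuck-at-1, g9 stuck-at-1, g10 stuck-at-1} — 6 in all.

6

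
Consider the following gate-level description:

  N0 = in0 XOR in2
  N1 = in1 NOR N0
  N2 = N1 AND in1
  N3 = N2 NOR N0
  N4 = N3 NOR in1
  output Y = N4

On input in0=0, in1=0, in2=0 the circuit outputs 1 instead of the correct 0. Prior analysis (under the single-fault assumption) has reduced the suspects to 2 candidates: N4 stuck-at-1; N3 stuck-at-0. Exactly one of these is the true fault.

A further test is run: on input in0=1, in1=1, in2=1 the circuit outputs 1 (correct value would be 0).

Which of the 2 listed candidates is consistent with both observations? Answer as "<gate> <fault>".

N4 stuck-at-1

Evaluate each candidate on input in0=1, in1=1, in2=1:
  N4 stuck-at-1: N0=0, N1=0, N2=0, N3=1, N4=1 [stuck-at-1] → 1 — matches
  N3 stuck-at-0: N0=0, N1=0, N2=0, N3=0 [stuck-at-0], N4=0 → 0 — eliminated
Only N4 stuck-at-1 reproduces the observed 1.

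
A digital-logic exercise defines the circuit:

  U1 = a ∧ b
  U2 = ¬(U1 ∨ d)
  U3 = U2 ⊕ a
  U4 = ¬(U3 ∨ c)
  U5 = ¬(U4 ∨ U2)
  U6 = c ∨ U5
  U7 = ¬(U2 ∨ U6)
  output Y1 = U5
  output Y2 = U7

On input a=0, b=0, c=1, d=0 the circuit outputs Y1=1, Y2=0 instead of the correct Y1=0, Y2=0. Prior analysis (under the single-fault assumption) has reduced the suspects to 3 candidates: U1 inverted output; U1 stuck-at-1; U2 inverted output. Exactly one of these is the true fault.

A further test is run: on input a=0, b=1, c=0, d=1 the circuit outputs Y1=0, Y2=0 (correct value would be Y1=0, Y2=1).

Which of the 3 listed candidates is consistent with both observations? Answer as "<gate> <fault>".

Evaluate each candidate on input a=0, b=1, c=0, d=1:
  U1 inverted output: U1=1 [inverted output], U2=0, U3=0, U4=1, U5=0, U6=0, U7=1 → Y1=0, Y2=1 — eliminated
  U1 stuck-at-1: U1=1 [stuck-at-1], U2=0, U3=0, U4=1, U5=0, U6=0, U7=1 → Y1=0, Y2=1 — eliminated
  U2 inverted output: U1=0, U2=1 [inverted output], U3=1, U4=0, U5=0, U6=0, U7=0 → Y1=0, Y2=0 — matches
Only U2 inverted output reproduces the observed Y1=0, Y2=0.

U2 inverted output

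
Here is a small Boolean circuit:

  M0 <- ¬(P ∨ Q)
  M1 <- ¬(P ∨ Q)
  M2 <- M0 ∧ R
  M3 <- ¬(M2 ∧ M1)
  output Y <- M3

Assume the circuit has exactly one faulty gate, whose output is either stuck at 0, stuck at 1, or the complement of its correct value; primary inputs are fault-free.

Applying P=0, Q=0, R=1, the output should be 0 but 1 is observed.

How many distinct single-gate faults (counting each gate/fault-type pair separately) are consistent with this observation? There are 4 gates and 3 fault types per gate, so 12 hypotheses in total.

8

Fault-free: M0=1, M1=1, M2=1, M3=0 → 0. Observed 1.
  M0 stuck-at-0: output 1 ✓
  M0 stuck-at-1: output 0 ✗
  M0 inverted output: output 1 ✓
  M1 stuck-at-0: output 1 ✓
  M1 stuck-at-1: output 0 ✗
  M1 inverted output: output 1 ✓
  M2 stuck-at-0: output 1 ✓
  M2 stuck-at-1: output 0 ✗
  M2 inverted output: output 1 ✓
  M3 stuck-at-0: output 0 ✗
  M3 stuck-at-1: output 1 ✓
  M3 inverted output: output 1 ✓
Consistent faults: {M0 stuck-at-0, M0 inverted output, M1 stuck-at-0, M1 inverted output, M2 stuck-at-0, M2 inverted output, M3 stuck-at-1, M3 inverted output} — 8 in all.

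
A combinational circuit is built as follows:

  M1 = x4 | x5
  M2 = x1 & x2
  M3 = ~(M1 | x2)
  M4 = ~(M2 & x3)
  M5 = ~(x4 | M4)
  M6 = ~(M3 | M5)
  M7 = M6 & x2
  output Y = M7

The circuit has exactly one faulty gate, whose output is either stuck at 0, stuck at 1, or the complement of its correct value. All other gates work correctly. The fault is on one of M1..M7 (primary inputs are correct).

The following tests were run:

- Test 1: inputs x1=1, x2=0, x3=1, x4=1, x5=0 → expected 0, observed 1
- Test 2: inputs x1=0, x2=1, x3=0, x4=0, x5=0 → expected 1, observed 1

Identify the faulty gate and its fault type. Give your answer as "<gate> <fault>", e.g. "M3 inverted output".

M7 stuck-at-1

Fault-free values for test 1 (x1=1, x2=0, x3=1, x4=1, x5=0): M1=1, M2=0, M3=0, M4=1, M5=0, M6=1, M7=0, giving Y=0. Observed 1.
Test 1: faults giving observed 1 are {M7 stuck-at-1, M7 inverted output}.
Test 2 (x1=0, x2=1, x3=0, x4=0, x5=0): fault-free M1=0, M2=0, M3=0, M4=1, M5=0, M6=1, M7=1 → 1; observed 1. Eliminates M7 inverted output.
Only M7 stuck-at-1 is consistent with every test.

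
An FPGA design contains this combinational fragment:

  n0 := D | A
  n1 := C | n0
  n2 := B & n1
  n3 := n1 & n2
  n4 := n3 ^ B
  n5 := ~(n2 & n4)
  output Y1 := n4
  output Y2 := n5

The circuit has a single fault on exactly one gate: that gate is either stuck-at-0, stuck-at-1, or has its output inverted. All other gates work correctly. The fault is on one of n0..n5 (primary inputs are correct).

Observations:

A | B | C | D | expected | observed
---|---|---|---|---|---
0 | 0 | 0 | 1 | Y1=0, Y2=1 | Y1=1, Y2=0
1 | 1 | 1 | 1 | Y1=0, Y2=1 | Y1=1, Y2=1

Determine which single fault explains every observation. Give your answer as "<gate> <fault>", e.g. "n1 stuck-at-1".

Fault-free values for test 1 (A=0, B=0, C=0, D=1): n0=1, n1=1, n2=0, n3=0, n4=0, n5=1, giving Y1=0, Y2=1. Observed Y1=1, Y2=0.
Test 1: faults giving observed Y1=1, Y2=0 are {n2 stuck-at-1, n2 inverted output}.
Test 2 (A=1, B=1, C=1, D=1): fault-free n0=1, n1=1, n2=1, n3=1, n4=0, n5=1 → Y1=0, Y2=1; observed Y1=1, Y2=1. Eliminates n2 stuck-at-1.
Only n2 inverted output is consistent with every test.

n2 inverted output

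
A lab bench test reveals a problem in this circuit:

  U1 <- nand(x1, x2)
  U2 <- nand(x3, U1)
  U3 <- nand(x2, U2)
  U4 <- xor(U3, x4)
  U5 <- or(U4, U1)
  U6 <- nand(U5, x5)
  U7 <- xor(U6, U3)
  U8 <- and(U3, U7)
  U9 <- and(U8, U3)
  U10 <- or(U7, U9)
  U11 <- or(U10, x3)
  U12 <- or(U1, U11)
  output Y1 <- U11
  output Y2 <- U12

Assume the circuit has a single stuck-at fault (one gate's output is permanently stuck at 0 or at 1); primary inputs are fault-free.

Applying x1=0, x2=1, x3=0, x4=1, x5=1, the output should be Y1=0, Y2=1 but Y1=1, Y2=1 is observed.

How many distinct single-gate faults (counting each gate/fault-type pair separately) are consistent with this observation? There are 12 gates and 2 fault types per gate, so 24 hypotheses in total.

8

Fault-free: U1=1, U2=1, U3=0, U4=1, U5=1, U6=0, U7=0, U8=0, U9=0, U10=0, U11=0, U12=1 → Y1=0, Y2=1. Observed Y1=1, Y2=1.
  U1: none of the 2 fault types match ✗
  U2: stuck-at-0 ✓; others ✗
  U3: stuck-at-1 ✓; others ✗
  U4: none of the 2 fault types match ✗
  U5: stuck-at-0 ✓; others ✗
  U6: stuck-at-1 ✓; others ✗
  U7: stuck-at-1 ✓; others ✗
  U8: none of the 2 fault types match ✗
  U9: stuck-at-1 ✓; others ✗
  U10: stuck-at-1 ✓; others ✗
  U11: stuck-at-1 ✓; others ✗
  U12: none of the 2 fault types match ✗
Consistent faults: {U2 stuck-at-0, U3 stuck-at-1, U5 stuck-at-0, U6 stuck-at-1, U7 stuck-at-1, U9 stuck-at-1, U10 stuck-at-1, U11 stuck-at-1} — 8 in all.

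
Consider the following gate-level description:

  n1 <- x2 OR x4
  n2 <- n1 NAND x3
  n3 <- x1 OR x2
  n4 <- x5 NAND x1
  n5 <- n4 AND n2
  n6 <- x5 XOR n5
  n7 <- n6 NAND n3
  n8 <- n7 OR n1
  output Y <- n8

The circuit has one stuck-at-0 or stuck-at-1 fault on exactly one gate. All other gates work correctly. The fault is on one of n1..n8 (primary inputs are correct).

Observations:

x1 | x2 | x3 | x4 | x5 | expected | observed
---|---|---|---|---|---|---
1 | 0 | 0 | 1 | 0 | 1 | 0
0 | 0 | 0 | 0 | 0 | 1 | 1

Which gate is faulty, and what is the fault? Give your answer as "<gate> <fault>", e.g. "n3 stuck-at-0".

n1 stuck-at-0

Fault-free values for test 1 (x1=1, x2=0, x3=0, x4=1, x5=0): n1=1, n2=1, n3=1, n4=1, n5=1, n6=1, n7=0, n8=1, giving Y=1. Observed 0.
Test 1: faults giving observed 0 are {n1 stuck-at-0, n8 stuck-at-0}.
Test 2 (x1=0, x2=0, x3=0, x4=0, x5=0): fault-free n1=0, n2=1, n3=0, n4=1, n5=1, n6=1, n7=1, n8=1 → 1; observed 1. Eliminates n8 stuck-at-0.
Only n1 stuck-at-0 is consistent with every test.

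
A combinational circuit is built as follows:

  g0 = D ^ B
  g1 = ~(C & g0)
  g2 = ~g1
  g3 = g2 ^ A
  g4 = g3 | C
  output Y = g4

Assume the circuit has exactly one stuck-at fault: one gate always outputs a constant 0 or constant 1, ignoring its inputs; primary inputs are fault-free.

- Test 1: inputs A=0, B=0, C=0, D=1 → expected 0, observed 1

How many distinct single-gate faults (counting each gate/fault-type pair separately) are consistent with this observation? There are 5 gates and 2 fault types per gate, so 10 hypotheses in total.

Fault-free: g0=1, g1=1, g2=0, g3=0, g4=0 → 0. Observed 1.
  g0 stuck-at-0: output 0 ✗
  g0 stuck-at-1: output 0 ✗
  g1 stuck-at-0: output 1 ✓
  g1 stuck-at-1: output 0 ✗
  g2 stuck-at-0: output 0 ✗
  g2 stuck-at-1: output 1 ✓
  g3 stuck-at-0: output 0 ✗
  g3 stuck-at-1: output 1 ✓
  g4 stuck-at-0: output 0 ✗
  g4 stuck-at-1: output 1 ✓
Consistent faults: {g1 stuck-at-0, g2 stuck-at-1, g3 stuck-at-1, g4 stuck-at-1} — 4 in all.

4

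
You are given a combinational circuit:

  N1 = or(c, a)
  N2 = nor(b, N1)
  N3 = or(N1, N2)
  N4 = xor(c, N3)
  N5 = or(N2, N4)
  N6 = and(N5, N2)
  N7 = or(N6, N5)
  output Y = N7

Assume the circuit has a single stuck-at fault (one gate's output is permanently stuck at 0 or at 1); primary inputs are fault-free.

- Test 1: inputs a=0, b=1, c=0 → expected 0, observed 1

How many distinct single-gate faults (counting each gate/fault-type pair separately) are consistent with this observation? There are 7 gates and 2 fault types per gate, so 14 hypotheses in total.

Fault-free: N1=0, N2=0, N3=0, N4=0, N5=0, N6=0, N7=0 → 0. Observed 1.
  N1 stuck-at-0: output 0 ✗
  N1 stuck-at-1: output 1 ✓
  N2 stuck-at-0: output 0 ✗
  N2 stuck-at-1: output 1 ✓
  N3 stuck-at-0: output 0 ✗
  N3 stuck-at-1: output 1 ✓
  N4 stuck-at-0: output 0 ✗
  N4 stuck-at-1: output 1 ✓
  N5 stuck-at-0: output 0 ✗
  N5 stuck-at-1: output 1 ✓
  N6 stuck-at-0: output 0 ✗
  N6 stuck-at-1: output 1 ✓
  N7 stuck-at-0: output 0 ✗
  N7 stuck-at-1: output 1 ✓
Consistent faults: {N1 stuck-at-1, N2 stuck-at-1, N3 stuck-at-1, N4 stuck-at-1, N5 stuck-at-1, N6 stuck-at-1, N7 stuck-at-1} — 7 in all.

7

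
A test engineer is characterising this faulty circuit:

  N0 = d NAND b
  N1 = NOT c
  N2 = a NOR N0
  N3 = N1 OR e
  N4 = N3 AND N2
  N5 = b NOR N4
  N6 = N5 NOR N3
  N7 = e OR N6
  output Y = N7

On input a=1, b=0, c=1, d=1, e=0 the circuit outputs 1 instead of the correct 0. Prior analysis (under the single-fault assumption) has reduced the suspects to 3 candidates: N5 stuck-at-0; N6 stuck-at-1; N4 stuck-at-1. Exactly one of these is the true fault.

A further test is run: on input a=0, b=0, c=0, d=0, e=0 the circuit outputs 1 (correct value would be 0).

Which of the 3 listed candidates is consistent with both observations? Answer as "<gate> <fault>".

N6 stuck-at-1

Evaluate each candidate on input a=0, b=0, c=0, d=0, e=0:
  N5 stuck-at-0: N0=1, N1=1, N2=0, N3=1, N4=0, N5=0 [stuck-at-0], N6=0, N7=0 → 0 — eliminated
  N6 stuck-at-1: N0=1, N1=1, N2=0, N3=1, N4=0, N5=1, N6=1 [stuck-at-1], N7=1 → 1 — matches
  N4 stuck-at-1: N0=1, N1=1, N2=0, N3=1, N4=1 [stuck-at-1], N5=0, N6=0, N7=0 → 0 — eliminated
Only N6 stuck-at-1 reproduces the observed 1.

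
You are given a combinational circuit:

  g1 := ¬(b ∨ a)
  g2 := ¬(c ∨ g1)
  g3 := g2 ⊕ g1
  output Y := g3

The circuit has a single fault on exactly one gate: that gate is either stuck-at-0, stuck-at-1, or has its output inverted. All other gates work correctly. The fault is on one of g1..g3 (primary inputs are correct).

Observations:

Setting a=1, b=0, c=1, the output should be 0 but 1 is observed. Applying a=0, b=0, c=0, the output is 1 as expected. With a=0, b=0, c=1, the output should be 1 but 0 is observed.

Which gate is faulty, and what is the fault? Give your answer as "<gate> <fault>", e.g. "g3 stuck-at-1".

Fault-free values for test 1 (a=1, b=0, c=1): g1=0, g2=0, g3=0, giving Y=0. Observed 1.
Test 1: faults giving observed 1 are {g1 stuck-at-1, g1 inverted output, g2 stuck-at-1, g2 inverted output, g3 stuck-at-1, g3 inverted output}.
Test 2 (a=0, b=0, c=0): fault-free g1=1, g2=0, g3=1 → 1; observed 1. Eliminates g2 stuck-at-1, g2 inverted output, g3 inverted output.
Test 3 (a=0, b=0, c=1): fault-free g1=1, g2=0, g3=1 → 1; observed 0. Eliminates g1 stuck-at-1, g3 stuck-at-1.
Only g1 inverted output is consistent with every test.

g1 inverted output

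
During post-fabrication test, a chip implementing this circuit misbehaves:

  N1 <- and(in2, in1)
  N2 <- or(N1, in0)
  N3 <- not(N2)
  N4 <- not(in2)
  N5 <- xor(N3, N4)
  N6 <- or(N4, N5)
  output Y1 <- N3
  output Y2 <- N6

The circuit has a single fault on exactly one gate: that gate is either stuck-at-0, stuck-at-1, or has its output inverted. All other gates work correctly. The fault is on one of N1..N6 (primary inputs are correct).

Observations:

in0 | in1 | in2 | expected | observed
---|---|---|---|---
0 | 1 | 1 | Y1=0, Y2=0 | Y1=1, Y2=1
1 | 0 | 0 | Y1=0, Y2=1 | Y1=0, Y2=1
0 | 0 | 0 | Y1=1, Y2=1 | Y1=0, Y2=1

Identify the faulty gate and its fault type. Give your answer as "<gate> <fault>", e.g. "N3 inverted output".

N1 inverted output

Fault-free values for test 1 (in0=0, in1=1, in2=1): N1=1, N2=1, N3=0, N4=0, N5=0, N6=0, giving Y1=0, Y2=0. Observed Y1=1, Y2=1.
Test 1: faults giving observed Y1=1, Y2=1 are {N1 stuck-at-0, N1 inverted output, N2 stuck-at-0, N2 inverted output, N3 stuck-at-1, N3 inverted output}.
Test 2 (in0=1, in1=0, in2=0): fault-free N1=0, N2=1, N3=0, N4=1, N5=1, N6=1 → Y1=0, Y2=1; observed Y1=0, Y2=1. Eliminates N2 stuck-at-0, N2 inverted output, N3 stuck-at-1, N3 inverted output.
Test 3 (in0=0, in1=0, in2=0): fault-free N1=0, N2=0, N3=1, N4=1, N5=0, N6=1 → Y1=1, Y2=1; observed Y1=0, Y2=1. Eliminates N1 stuck-at-0.
Only N1 inverted output is consistent with every test.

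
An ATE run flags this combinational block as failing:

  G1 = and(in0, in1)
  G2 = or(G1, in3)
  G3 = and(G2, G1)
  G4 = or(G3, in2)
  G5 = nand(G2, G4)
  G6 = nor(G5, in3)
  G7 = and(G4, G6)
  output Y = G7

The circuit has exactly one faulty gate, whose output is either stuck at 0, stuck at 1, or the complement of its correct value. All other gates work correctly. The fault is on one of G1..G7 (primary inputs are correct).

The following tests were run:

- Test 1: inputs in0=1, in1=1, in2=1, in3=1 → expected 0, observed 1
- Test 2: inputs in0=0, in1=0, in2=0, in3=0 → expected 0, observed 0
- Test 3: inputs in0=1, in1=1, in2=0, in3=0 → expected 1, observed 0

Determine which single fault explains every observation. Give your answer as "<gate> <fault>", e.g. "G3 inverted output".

Fault-free values for test 1 (in0=1, in1=1, in2=1, in3=1): G1=1, G2=1, G3=1, G4=1, G5=0, G6=0, G7=0, giving Y=0. Observed 1.
Test 1: faults giving observed 1 are {G6 stuck-at-1, G6 inverted output, G7 stuck-at-1, G7 inverted output}.
Test 2 (in0=0, in1=0, in2=0, in3=0): fault-free G1=0, G2=0, G3=0, G4=0, G5=1, G6=0, G7=0 → 0; observed 0. Eliminates G7 stuck-at-1, G7 inverted output.
Test 3 (in0=1, in1=1, in2=0, in3=0): fault-free G1=1, G2=1, G3=1, G4=1, G5=0, G6=1, G7=1 → 1; observed 0. Eliminates G6 stuck-at-1.
Only G6 inverted output is consistent with every test.

G6 inverted output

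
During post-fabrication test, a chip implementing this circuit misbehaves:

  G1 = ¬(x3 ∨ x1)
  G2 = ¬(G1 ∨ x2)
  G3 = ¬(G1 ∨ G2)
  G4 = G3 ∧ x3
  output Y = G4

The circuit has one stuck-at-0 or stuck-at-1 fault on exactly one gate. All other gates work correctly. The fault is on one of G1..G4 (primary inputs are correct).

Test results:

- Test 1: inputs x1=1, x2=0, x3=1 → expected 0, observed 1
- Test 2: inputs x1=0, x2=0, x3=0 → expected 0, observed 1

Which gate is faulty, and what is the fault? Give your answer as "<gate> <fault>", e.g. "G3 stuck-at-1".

Fault-free values for test 1 (x1=1, x2=0, x3=1): G1=0, G2=1, G3=0, G4=0, giving Y=0. Observed 1.
Test 1: faults giving observed 1 are {G2 stuck-at-0, G3 stuck-at-1, G4 stuck-at-1}.
Test 2 (x1=0, x2=0, x3=0): fault-free G1=1, G2=0, G3=0, G4=0 → 0; observed 1. Eliminates G2 stuck-at-0, G3 stuck-at-1.
Only G4 stuck-at-1 is consistent with every test.

G4 stuck-at-1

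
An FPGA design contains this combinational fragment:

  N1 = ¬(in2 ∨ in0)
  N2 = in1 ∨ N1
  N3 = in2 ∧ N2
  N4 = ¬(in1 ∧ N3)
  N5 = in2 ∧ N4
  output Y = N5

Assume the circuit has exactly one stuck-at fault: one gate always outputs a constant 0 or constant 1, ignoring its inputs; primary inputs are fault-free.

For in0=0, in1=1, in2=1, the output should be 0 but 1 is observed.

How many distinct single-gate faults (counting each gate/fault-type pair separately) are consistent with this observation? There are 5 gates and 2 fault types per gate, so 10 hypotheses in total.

Fault-free: N1=0, N2=1, N3=1, N4=0, N5=0 → 0. Observed 1.
  N1 stuck-at-0: output 0 ✗
  N1 stuck-at-1: output 0 ✗
  N2 stuck-at-0: output 1 ✓
  N2 stuck-at-1: output 0 ✗
  N3 stuck-at-0: output 1 ✓
  N3 stuck-at-1: output 0 ✗
  N4 stuck-at-0: output 0 ✗
  N4 stuck-at-1: output 1 ✓
  N5 stuck-at-0: output 0 ✗
  N5 stuck-at-1: output 1 ✓
Consistent faults: {N2 stuck-at-0, N3 stuck-at-0, N4 stuck-at-1, N5 stuck-at-1} — 4 in all.

4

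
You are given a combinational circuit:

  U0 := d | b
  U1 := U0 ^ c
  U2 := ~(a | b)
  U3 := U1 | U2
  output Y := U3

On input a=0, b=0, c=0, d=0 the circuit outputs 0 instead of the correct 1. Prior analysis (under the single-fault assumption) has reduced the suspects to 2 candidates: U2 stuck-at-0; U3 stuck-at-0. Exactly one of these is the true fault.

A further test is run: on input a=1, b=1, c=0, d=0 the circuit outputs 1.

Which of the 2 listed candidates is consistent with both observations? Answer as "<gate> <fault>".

U2 stuck-at-0

Evaluate each candidate on input a=1, b=1, c=0, d=0:
  U2 stuck-at-0: U0=1, U1=1, U2=0 [stuck-at-0], U3=1 → 1 — matches
  U3 stuck-at-0: U0=1, U1=1, U2=0, U3=0 [stuck-at-0] → 0 — eliminated
Only U2 stuck-at-0 reproduces the observed 1.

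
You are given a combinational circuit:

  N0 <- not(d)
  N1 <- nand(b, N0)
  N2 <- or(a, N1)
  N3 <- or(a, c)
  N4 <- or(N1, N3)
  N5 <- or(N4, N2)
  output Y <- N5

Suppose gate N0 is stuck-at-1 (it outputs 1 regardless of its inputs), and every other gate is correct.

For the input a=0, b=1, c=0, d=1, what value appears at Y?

Propagate with N0 forced: N0=1 [stuck-at-1], N1=0, N2=0, N3=0, N4=0, N5=0.
So Y = 0. (Without the fault it would be 1.)

0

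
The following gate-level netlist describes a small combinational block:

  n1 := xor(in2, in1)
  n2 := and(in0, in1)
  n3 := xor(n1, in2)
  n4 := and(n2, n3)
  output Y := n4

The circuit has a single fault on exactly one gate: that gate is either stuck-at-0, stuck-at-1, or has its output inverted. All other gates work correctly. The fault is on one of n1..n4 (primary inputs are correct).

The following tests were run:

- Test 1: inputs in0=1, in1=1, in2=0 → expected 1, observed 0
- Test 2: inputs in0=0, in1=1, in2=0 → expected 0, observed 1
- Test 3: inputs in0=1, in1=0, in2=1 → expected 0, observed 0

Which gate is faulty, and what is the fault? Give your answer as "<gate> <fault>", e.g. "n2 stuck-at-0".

n2 inverted output

Fault-free values for test 1 (in0=1, in1=1, in2=0): n1=1, n2=1, n3=1, n4=1, giving Y=1. Observed 0.
Test 1: faults giving observed 0 are {n1 stuck-at-0, n1 inverted output, n2 stuck-at-0, n2 inverted output, n3 stuck-at-0, n3 inverted output, n4 stuck-at-0, n4 inverted output}.
Test 2 (in0=0, in1=1, in2=0): fault-free n1=1, n2=0, n3=1, n4=0 → 0; observed 1. Eliminates n1 stuck-at-0, n1 inverted output, n2 stuck-at-0, n3 stuck-at-0, n3 inverted output, n4 stuck-at-0.
Test 3 (in0=1, in1=0, in2=1): fault-free n1=1, n2=0, n3=0, n4=0 → 0; observed 0. Eliminates n4 inverted output.
Only n2 inverted output is consistent with every test.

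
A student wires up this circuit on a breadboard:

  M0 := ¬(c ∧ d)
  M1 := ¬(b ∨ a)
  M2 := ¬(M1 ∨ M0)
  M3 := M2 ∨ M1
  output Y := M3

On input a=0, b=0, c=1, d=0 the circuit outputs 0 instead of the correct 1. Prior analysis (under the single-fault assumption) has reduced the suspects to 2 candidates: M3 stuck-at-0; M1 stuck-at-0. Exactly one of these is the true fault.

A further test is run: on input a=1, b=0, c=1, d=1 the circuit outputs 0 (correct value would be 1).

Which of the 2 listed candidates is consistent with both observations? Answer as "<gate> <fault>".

Evaluate each candidate on input a=1, b=0, c=1, d=1:
  M3 stuck-at-0: M0=0, M1=0, M2=1, M3=0 [stuck-at-0] → 0 — matches
  M1 stuck-at-0: M0=0, M1=0 [stuck-at-0], M2=1, M3=1 → 1 — eliminated
Only M3 stuck-at-0 reproduces the observed 0.

M3 stuck-at-0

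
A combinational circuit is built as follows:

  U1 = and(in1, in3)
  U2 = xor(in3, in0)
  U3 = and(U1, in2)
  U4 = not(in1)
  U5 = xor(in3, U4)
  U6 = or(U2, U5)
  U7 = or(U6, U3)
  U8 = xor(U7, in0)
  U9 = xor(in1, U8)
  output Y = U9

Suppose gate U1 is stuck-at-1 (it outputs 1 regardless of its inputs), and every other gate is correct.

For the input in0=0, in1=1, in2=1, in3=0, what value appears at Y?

0

Propagate with U1 forced: U1=1 [stuck-at-1], U2=0, U3=1, U4=0, U5=0, U6=0, U7=1, U8=1, U9=0.
So Y = 0. (Without the fault it would be 1.)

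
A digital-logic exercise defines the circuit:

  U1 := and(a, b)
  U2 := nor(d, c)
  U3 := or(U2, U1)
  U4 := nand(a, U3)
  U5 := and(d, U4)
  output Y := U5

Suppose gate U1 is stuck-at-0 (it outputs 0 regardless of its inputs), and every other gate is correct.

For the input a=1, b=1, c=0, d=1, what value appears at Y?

1

Propagate with U1 forced: U1=0 [stuck-at-0], U2=0, U3=0, U4=1, U5=1.
So Y = 1. (Without the fault it would be 0.)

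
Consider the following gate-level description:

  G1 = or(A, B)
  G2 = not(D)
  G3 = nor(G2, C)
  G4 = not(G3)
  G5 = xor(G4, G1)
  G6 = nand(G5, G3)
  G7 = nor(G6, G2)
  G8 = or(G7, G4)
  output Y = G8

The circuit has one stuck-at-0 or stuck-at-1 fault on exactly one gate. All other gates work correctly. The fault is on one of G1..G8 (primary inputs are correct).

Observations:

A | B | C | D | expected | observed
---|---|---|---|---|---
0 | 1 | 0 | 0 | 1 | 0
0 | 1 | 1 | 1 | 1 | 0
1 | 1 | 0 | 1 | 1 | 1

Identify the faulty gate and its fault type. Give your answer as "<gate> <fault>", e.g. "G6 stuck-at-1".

G4 stuck-at-0

Fault-free values for test 1 (A=0, B=1, C=0, D=0): G1=1, G2=1, G3=0, G4=1, G5=0, G6=1, G7=0, G8=1, giving Y=1. Observed 0.
Test 1: faults giving observed 0 are {G3 stuck-at-1, G4 stuck-at-0, G8 stuck-at-0}.
Test 2 (A=0, B=1, C=1, D=1): fault-free G1=1, G2=0, G3=0, G4=1, G5=0, G6=1, G7=0, G8=1 → 1; observed 0. Eliminates G3 stuck-at-1.
Test 3 (A=1, B=1, C=0, D=1): fault-free G1=1, G2=0, G3=1, G4=0, G5=1, G6=0, G7=1, G8=1 → 1; observed 1. Eliminates G8 stuck-at-0.
Only G4 stuck-at-0 is consistent with every test.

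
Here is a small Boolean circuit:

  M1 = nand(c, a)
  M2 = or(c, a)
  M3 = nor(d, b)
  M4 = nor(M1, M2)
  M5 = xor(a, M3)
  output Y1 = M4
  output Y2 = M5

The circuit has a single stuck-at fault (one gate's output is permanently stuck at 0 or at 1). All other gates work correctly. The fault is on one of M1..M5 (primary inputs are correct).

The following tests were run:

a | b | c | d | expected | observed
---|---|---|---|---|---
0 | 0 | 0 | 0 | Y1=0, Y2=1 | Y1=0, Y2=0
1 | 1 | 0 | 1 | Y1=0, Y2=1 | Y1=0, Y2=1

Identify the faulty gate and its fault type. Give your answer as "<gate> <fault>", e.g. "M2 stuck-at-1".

Fault-free values for test 1 (a=0, b=0, c=0, d=0): M1=1, M2=0, M3=1, M4=0, M5=1, giving Y1=0, Y2=1. Observed Y1=0, Y2=0.
Test 1: faults giving observed Y1=0, Y2=0 are {M3 stuck-at-0, M5 stuck-at-0}.
Test 2 (a=1, b=1, c=0, d=1): fault-free M1=1, M2=1, M3=0, M4=0, M5=1 → Y1=0, Y2=1; observed Y1=0, Y2=1. Eliminates M5 stuck-at-0.
Only M3 stuck-at-0 is consistent with every test.

M3 stuck-at-0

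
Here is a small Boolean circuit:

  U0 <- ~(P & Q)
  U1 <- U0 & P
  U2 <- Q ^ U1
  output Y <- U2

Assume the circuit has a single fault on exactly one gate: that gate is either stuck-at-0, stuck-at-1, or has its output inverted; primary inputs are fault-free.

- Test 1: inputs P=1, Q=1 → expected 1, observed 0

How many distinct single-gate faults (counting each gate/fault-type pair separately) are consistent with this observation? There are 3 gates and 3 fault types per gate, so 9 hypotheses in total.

6

Fault-free: U0=0, U1=0, U2=1 → 1. Observed 0.
  U0 stuck-at-0: output 1 ✗
  U0 stuck-at-1: output 0 ✓
  U0 inverted output: output 0 ✓
  U1 stuck-at-0: output 1 ✗
  U1 stuck-at-1: output 0 ✓
  U1 inverted output: output 0 ✓
  U2 stuck-at-0: output 0 ✓
  U2 stuck-at-1: output 1 ✗
  U2 inverted output: output 0 ✓
Consistent faults: {U0 stuck-at-1, U0 inverted output, U1 stuck-at-1, U1 inverted output, U2 stuck-at-0, U2 inverted output} — 6 in all.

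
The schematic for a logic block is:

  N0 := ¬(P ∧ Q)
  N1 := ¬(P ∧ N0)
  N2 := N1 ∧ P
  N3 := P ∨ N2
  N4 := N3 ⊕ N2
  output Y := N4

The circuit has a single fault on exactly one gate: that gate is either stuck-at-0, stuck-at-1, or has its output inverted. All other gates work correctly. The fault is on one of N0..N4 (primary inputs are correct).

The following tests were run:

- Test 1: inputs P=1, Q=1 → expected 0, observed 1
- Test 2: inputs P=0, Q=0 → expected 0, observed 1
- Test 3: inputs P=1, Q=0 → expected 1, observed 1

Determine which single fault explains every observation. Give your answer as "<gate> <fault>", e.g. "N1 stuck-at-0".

N4 stuck-at-1

Fault-free values for test 1 (P=1, Q=1): N0=0, N1=1, N2=1, N3=1, N4=0, giving Y=0. Observed 1.
Test 1: faults giving observed 1 are {N0 stuck-at-1, N0 inverted output, N1 stuck-at-0, N1 inverted output, N2 stuck-at-0, N2 inverted output, N3 stuck-at-0, N3 inverted output, N4 stuck-at-1, N4 inverted output}.
Test 2 (P=0, Q=0): fault-free N0=1, N1=1, N2=0, N3=0, N4=0 → 0; observed 1. Eliminates N0 stuck-at-1, N0 inverted output, N1 stuck-at-0, N1 inverted output, N2 stuck-at-0, N2 inverted output, N3 stuck-at-0.
Test 3 (P=1, Q=0): fault-free N0=1, N1=0, N2=0, N3=1, N4=1 → 1; observed 1. Eliminates N3 inverted output, N4 inverted output.
Only N4 stuck-at-1 is consistent with every test.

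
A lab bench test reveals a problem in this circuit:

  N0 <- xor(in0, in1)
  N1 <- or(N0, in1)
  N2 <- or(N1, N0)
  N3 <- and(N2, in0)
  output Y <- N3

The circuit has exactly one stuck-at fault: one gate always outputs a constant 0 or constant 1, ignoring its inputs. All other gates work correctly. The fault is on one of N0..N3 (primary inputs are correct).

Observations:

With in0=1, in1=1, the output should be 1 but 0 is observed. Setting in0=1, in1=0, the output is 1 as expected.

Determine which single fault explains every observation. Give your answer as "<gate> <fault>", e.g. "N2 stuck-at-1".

Fault-free values for test 1 (in0=1, in1=1): N0=0, N1=1, N2=1, N3=1, giving Y=1. Observed 0.
Test 1: faults giving observed 0 are {N1 stuck-at-0, N2 stuck-at-0, N3 stuck-at-0}.
Test 2 (in0=1, in1=0): fault-free N0=1, N1=1, N2=1, N3=1 → 1; observed 1. Eliminates N2 stuck-at-0, N3 stuck-at-0.
Only N1 stuck-at-0 is consistent with every test.

N1 stuck-at-0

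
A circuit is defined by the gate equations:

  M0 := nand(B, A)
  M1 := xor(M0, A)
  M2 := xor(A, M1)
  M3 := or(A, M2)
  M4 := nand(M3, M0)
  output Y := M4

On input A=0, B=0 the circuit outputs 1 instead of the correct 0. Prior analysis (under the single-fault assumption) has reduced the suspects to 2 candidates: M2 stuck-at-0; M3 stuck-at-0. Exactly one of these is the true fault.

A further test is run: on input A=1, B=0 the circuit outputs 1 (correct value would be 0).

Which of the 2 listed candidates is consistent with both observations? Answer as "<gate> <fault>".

Evaluate each candidate on input A=1, B=0:
  M2 stuck-at-0: M0=1, M1=0, M2=0 [stuck-at-0], M3=1, M4=0 → 0 — eliminated
  M3 stuck-at-0: M0=1, M1=0, M2=1, M3=0 [stuck-at-0], M4=1 → 1 — matches
Only M3 stuck-at-0 reproduces the observed 1.

M3 stuck-at-0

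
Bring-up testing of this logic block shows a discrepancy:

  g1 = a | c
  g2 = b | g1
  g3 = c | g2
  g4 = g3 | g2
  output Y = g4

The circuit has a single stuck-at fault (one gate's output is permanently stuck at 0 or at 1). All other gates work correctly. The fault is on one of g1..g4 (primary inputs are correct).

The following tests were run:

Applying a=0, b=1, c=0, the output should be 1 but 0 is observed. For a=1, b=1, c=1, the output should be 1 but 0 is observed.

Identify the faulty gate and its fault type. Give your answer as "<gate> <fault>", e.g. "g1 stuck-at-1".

g4 stuck-at-0

Fault-free values for test 1 (a=0, b=1, c=0): g1=0, g2=1, g3=1, g4=1, giving Y=1. Observed 0.
Test 1: faults giving observed 0 are {g2 stuck-at-0, g4 stuck-at-0}.
Test 2 (a=1, b=1, c=1): fault-free g1=1, g2=1, g3=1, g4=1 → 1; observed 0. Eliminates g2 stuck-at-0.
Only g4 stuck-at-0 is consistent with every test.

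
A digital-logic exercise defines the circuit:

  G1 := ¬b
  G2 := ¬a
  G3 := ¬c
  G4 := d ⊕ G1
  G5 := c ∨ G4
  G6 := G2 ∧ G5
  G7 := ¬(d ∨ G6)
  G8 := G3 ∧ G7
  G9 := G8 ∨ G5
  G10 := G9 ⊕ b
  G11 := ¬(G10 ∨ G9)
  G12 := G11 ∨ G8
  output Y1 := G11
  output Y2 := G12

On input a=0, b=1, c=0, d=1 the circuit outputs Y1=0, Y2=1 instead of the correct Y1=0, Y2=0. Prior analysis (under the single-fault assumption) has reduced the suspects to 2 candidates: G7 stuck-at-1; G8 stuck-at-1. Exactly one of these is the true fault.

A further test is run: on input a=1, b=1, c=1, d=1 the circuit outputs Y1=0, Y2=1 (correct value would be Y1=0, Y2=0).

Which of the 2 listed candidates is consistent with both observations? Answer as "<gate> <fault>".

Evaluate each candidate on input a=1, b=1, c=1, d=1:
  G7 stuck-at-1: G1=0, G2=0, G3=0, G4=1, G5=1, G6=0, G7=1 [stuck-at-1], G8=0, G9=1, G10=0, G11=0, G12=0 → Y1=0, Y2=0 — eliminated
  G8 stuck-at-1: G1=0, G2=0, G3=0, G4=1, G5=1, G6=0, G7=0, G8=1 [stuck-at-1], G9=1, G10=0, G11=0, G12=1 → Y1=0, Y2=1 — matches
Only G8 stuck-at-1 reproduces the observed Y1=0, Y2=1.

G8 stuck-at-1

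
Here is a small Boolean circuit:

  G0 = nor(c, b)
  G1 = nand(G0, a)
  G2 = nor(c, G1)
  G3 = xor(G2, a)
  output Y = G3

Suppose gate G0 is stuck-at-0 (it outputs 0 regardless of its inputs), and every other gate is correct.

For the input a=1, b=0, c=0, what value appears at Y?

1

Propagate with G0 forced: G0=0 [stuck-at-0], G1=1, G2=0, G3=1.
So Y = 1. (Without the fault it would be 0.)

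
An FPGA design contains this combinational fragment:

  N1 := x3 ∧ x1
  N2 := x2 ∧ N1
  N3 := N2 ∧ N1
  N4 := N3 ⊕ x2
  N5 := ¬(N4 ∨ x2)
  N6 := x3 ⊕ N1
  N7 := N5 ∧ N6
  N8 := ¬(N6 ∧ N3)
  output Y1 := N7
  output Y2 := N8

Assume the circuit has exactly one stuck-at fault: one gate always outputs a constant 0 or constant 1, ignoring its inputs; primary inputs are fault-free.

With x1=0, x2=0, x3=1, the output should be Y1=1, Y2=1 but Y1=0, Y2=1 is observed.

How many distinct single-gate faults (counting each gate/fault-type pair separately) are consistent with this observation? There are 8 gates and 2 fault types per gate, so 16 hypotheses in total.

5

Fault-free: N1=0, N2=0, N3=0, N4=0, N5=1, N6=1, N7=1, N8=1 → Y1=1, Y2=1. Observed Y1=0, Y2=1.
  N1: stuck-at-1 ✓; others ✗
  N2: none of the 2 fault types match ✗
  N3: none of the 2 fault types match ✗
  N4: stuck-at-1 ✓; others ✗
  N5: stuck-at-0 ✓; others ✗
  N6: stuck-at-0 ✓; others ✗
  N7: stuck-at-0 ✓; others ✗
  N8: none of the 2 fault types match ✗
Consistent faults: {N1 stuck-at-1, N4 stuck-at-1, N5 stuck-at-0, N6 stuck-at-0, N7 stuck-at-0} — 5 in all.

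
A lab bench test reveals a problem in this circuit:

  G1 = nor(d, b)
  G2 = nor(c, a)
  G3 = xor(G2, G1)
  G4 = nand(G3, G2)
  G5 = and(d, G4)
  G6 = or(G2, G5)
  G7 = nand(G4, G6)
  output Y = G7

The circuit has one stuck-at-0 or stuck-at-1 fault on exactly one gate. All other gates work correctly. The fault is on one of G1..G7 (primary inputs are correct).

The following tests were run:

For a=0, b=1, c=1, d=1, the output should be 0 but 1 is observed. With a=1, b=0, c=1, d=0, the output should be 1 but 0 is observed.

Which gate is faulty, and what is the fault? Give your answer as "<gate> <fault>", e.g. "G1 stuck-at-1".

G2 stuck-at-1

Fault-free values for test 1 (a=0, b=1, c=1, d=1): G1=0, G2=0, G3=0, G4=1, G5=1, G6=1, G7=0, giving Y=0. Observed 1.
Test 1: faults giving observed 1 are {G2 stuck-at-1, G4 stuck-at-0, G5 stuck-at-0, G6 stuck-at-0, G7 stuck-at-1}.
Test 2 (a=1, b=0, c=1, d=0): fault-free G1=1, G2=0, G3=1, G4=1, G5=0, G6=0, G7=1 → 1; observed 0. Eliminates G4 stuck-at-0, G5 stuck-at-0, G6 stuck-at-0, G7 stuck-at-1.
Only G2 stuck-at-1 is consistent with every test.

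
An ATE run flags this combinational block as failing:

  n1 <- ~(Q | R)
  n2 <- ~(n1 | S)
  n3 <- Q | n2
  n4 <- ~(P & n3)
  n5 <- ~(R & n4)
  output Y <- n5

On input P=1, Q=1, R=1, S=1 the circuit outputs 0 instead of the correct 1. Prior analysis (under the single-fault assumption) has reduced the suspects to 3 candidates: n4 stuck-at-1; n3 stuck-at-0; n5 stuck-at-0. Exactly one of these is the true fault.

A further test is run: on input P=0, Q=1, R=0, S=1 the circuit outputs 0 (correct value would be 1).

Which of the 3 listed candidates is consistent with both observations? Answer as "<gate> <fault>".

n5 stuck-at-0

Evaluate each candidate on input P=0, Q=1, R=0, S=1:
  n4 stuck-at-1: n1=0, n2=0, n3=1, n4=1 [stuck-at-1], n5=1 → 1 — eliminated
  n3 stuck-at-0: n1=0, n2=0, n3=0 [stuck-at-0], n4=1, n5=1 → 1 — eliminated
  n5 stuck-at-0: n1=0, n2=0, n3=1, n4=1, n5=0 [stuck-at-0] → 0 — matches
Only n5 stuck-at-0 reproduces the observed 0.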